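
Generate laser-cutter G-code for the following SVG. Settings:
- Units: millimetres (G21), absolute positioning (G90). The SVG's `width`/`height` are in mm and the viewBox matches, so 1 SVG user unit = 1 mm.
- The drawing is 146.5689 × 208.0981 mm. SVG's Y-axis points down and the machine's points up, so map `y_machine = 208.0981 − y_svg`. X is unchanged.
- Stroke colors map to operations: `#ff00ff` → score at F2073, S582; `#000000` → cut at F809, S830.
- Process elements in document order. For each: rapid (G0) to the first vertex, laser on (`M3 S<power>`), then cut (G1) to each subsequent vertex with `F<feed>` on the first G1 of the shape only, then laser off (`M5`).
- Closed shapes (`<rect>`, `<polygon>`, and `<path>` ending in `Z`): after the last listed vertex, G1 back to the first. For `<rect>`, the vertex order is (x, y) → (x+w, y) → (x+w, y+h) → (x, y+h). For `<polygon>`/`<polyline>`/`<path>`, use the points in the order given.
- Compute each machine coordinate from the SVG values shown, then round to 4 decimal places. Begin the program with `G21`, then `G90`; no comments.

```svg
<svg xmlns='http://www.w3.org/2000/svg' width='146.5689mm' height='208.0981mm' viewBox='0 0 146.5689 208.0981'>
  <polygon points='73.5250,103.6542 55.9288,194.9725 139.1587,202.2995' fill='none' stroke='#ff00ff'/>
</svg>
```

viewBox `0 0 146.5689 208.0981` with mm width/height → 1 unit = 1 mm. Flip: y_m = 208.0981 − y_svg.

**Shape 1** — `<polygon>` closed polygon, stroke `#ff00ff` → score (S582, F2073). Machine vertices: (73.5250,104.4439) → (55.9288,13.1256) → (139.1587,5.7986) → (73.5250,104.4439). Closed: final G1 returns to the first vertex.

G21
G90
G0 X73.5250 Y104.4439
M3 S582
G1 X55.9288 Y13.1256 F2073
G1 X139.1587 Y5.7986
G1 X73.5250 Y104.4439
M5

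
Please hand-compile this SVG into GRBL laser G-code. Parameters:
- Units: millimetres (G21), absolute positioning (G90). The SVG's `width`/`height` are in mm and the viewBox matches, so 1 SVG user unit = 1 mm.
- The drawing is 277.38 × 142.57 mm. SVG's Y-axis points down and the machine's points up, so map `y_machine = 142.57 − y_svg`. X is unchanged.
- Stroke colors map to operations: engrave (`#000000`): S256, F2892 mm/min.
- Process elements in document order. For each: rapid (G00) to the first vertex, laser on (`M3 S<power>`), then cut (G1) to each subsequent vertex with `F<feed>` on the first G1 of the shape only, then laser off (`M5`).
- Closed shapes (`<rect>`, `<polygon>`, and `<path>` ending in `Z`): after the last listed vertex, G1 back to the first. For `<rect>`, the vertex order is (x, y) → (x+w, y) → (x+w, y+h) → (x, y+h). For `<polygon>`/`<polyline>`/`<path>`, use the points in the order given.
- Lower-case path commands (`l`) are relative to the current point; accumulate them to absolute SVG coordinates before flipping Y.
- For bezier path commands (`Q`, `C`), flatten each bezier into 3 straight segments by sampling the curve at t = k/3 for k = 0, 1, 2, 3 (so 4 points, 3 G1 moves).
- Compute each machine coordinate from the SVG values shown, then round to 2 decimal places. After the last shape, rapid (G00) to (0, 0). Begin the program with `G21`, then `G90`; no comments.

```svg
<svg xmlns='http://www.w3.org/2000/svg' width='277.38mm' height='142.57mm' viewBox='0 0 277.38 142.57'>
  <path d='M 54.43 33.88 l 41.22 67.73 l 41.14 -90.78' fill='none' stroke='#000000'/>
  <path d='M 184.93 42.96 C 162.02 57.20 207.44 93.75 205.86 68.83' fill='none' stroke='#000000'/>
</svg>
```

Since the viewBox matches the mm dimensions, user units are millimetres directly. The only transform is the Y-flip y_m = 142.57 − y_svg.

Shape 1 is a open polyline drawn with `<path>`. Its stroke #000000 means engrave at S256, F2892. After flipping Y the toolpath is (54.43,108.69) → (95.65,40.96) → (136.79,131.74).

Shape 2 is a cubic bezier drawn with `<path>`. Its stroke #000000 means engrave at S256, F2892. After flipping Y the toolpath is (184.93,99.61) → (180.53,81.04) → (196.04,66.21) → (205.86,73.74).

G21
G90
G00 X54.43 Y108.69
M3 S256
G1 X95.65 Y40.96 F2892
G1 X136.79 Y131.74
M5
G00 X184.93 Y99.61
M3 S256
G1 X180.53 Y81.04 F2892
G1 X196.04 Y66.21
G1 X205.86 Y73.74
M5
G00 X0.00 Y0.00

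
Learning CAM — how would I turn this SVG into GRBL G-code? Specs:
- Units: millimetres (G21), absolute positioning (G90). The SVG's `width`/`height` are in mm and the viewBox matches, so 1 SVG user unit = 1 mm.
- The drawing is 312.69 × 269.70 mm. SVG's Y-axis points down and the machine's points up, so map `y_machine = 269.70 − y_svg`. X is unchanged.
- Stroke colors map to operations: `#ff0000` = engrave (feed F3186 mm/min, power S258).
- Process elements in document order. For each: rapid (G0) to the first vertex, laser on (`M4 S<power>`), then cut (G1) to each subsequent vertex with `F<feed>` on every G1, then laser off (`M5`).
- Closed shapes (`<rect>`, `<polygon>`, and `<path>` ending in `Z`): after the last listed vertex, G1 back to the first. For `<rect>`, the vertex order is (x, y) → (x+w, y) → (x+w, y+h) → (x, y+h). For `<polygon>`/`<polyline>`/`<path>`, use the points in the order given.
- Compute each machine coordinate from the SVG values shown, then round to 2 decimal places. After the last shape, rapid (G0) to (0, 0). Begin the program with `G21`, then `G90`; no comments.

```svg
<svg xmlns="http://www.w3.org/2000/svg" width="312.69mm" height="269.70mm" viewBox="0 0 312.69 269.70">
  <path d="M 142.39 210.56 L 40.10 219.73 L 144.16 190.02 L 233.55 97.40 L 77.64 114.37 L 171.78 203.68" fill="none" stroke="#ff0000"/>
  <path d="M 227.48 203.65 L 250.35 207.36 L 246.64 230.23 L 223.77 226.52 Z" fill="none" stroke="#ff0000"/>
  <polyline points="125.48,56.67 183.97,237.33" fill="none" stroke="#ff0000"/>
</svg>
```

Since the viewBox matches the mm dimensions, user units are millimetres directly. The only transform is the Y-flip y_m = 269.70 − y_svg.

Shape 1 is a open polyline drawn with `<path>`. Its stroke #ff0000 means engrave at S258, F3186. After flipping Y the toolpath is (142.39,59.14) → (40.10,49.97) → (144.16,79.68) → (233.55,172.30) → (77.64,155.33) → (171.78,66.02).

Shape 2 is a regular polygon drawn with `<path>`. Its stroke #ff0000 means engrave at S258, F3186. After flipping Y the toolpath is (227.48,66.05) → (250.35,62.34) → (246.64,39.47) → (223.77,43.18) → (227.48,66.05), returning to the start.

Shape 3 is a line segment drawn with `<polyline>`. Its stroke #ff0000 means engrave at S258, F3186. After flipping Y the toolpath is (125.48,213.03) → (183.97,32.37).

G21
G90
G0 X142.39 Y59.14
M4 S258
G1 X40.10 Y49.97 F3186
G1 X144.16 Y79.68 F3186
G1 X233.55 Y172.30 F3186
G1 X77.64 Y155.33 F3186
G1 X171.78 Y66.02 F3186
M5
G0 X227.48 Y66.05
M4 S258
G1 X250.35 Y62.34 F3186
G1 X246.64 Y39.47 F3186
G1 X223.77 Y43.18 F3186
G1 X227.48 Y66.05 F3186
M5
G0 X125.48 Y213.03
M4 S258
G1 X183.97 Y32.37 F3186
M5
G0 X0.00 Y0.00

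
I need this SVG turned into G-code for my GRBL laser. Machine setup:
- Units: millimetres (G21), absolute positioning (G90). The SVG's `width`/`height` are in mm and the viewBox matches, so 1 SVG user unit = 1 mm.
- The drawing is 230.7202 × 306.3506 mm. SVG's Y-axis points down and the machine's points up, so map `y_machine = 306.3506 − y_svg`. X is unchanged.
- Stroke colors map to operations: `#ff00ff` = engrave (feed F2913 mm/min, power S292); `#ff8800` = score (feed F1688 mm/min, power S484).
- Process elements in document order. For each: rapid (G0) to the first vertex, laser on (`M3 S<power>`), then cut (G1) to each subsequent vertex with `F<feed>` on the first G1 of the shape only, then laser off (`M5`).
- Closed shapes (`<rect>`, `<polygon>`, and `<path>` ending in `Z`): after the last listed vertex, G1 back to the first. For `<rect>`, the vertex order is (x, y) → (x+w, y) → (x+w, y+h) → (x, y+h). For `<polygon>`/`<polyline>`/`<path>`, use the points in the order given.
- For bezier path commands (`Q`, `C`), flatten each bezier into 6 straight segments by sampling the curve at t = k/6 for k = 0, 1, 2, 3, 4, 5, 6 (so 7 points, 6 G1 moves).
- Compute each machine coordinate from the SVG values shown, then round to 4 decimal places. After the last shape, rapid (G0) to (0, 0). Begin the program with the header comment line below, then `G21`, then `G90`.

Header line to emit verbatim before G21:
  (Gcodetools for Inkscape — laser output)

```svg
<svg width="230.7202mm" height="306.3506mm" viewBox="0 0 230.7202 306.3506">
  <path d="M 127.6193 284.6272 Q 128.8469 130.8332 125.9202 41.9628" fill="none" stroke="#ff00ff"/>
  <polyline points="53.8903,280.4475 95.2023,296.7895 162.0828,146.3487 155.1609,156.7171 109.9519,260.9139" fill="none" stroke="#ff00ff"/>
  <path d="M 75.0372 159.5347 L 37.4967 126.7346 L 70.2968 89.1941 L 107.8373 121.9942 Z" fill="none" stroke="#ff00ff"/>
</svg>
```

1 u = 1 mm; y_m = 306.3506 − y.

[1] `<path>` quadratic bezier, #ff00ff→engrave S292 F2913: (127.6193,21.7234) → (127.9131,71.1846) → (127.9761,117.0390) → (127.8083,159.2865) → (127.4097,197.9271) → (126.7804,232.9609) → (125.9202,264.3878)

[2] `<polyline>` open polyline, #ff00ff→engrave S292 F2913: (53.8903,25.9031) → (95.2023,9.5611) → (162.0828,160.0019) → (155.1609,149.6335) → (109.9519,45.4367)

[3] `<path>` regular polygon, #ff00ff→engrave S292 F2913: (75.0372,146.8159) → (37.4967,179.6160) → (70.2968,217.1565) → (107.8373,184.3564) → (75.0372,146.8159) (closed)

(Gcodetools for Inkscape — laser output)
G21
G90
G0 X127.6193 Y21.7234
M3 S292
G1 X127.9131 Y71.1846 F2913
G1 X127.9761 Y117.0390
G1 X127.8083 Y159.2865
G1 X127.4097 Y197.9271
G1 X126.7804 Y232.9609
G1 X125.9202 Y264.3878
M5
G0 X53.8903 Y25.9031
M3 S292
G1 X95.2023 Y9.5611 F2913
G1 X162.0828 Y160.0019
G1 X155.1609 Y149.6335
G1 X109.9519 Y45.4367
M5
G0 X75.0372 Y146.8159
M3 S292
G1 X37.4967 Y179.6160 F2913
G1 X70.2968 Y217.1565
G1 X107.8373 Y184.3564
G1 X75.0372 Y146.8159
M5
G0 X0.0000 Y0.0000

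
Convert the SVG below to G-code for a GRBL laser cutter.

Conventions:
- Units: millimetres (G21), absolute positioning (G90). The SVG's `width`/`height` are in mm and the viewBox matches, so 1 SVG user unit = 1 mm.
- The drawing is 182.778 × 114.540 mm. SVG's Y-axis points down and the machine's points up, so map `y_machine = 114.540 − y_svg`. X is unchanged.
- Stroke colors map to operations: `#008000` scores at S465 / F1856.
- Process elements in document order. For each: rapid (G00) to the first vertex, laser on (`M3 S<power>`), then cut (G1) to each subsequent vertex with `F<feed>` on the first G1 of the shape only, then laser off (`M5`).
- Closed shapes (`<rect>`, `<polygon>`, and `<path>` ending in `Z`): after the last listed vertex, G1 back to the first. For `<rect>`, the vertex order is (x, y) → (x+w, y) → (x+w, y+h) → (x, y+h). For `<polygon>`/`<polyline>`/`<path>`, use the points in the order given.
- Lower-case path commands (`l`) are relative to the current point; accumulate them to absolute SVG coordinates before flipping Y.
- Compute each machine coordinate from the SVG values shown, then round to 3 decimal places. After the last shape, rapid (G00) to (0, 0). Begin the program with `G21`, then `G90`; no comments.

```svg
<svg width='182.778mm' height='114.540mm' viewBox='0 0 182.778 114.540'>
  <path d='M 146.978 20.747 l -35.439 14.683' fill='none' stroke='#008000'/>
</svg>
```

1 u = 1 mm; y_m = 114.540 − y.

[1] `<path>` line segment, #008000→score S465 F1856: (146.978,93.793) → (111.539,79.110)

G21
G90
G00 X146.978 Y93.793
M3 S465
G1 X111.539 Y79.110 F1856
M5
G00 X0.000 Y0.000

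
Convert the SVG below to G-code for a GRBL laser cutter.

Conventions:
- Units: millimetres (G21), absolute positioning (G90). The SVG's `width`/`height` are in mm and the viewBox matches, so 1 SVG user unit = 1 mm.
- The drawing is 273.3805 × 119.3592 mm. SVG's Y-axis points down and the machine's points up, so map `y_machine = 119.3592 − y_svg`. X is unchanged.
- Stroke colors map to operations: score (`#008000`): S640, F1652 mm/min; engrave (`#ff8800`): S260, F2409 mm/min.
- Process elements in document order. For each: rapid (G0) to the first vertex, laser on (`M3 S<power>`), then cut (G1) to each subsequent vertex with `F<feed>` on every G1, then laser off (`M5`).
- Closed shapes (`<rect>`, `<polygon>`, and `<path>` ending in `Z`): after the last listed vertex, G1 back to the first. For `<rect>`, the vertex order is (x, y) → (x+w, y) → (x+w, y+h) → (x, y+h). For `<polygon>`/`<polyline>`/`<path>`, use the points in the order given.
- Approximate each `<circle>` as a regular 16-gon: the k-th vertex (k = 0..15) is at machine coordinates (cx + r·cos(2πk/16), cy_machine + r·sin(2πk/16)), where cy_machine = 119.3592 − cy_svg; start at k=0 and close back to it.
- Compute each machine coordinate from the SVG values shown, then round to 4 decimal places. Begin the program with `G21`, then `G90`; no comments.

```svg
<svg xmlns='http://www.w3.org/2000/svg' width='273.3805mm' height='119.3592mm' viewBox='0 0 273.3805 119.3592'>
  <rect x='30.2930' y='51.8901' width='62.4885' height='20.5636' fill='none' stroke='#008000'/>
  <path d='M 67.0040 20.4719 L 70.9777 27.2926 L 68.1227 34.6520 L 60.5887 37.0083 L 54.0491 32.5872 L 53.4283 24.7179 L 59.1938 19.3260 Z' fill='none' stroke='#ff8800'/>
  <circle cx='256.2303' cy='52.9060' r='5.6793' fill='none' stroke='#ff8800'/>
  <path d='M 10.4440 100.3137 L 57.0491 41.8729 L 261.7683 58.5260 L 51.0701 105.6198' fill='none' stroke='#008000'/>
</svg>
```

viewBox `0 0 273.3805 119.3592` with mm width/height → 1 unit = 1 mm. Flip: y_m = 119.3592 − y_svg.

**Shape 1** — `<rect>` rectangle, stroke `#008000` → score (S640, F1652). Machine vertices: (30.2930,67.4691) → (92.7815,67.4691) → (92.7815,46.9055) → (30.2930,46.9055) → (30.2930,67.4691). Closed: final G1 returns to the first vertex.

**Shape 2** — `<path>` regular polygon, stroke `#ff8800` → engrave (S260, F2409). Machine vertices: (67.0040,98.8873) → (70.9777,92.0666) → (68.1227,84.7072) → (60.5887,82.3509) → (54.0491,86.7720) → (53.4283,94.6413) → (59.1938,100.0332) → (67.0040,98.8873). Closed: final G1 returns to the first vertex.

**Shape 3** — `<circle>` circle, stroke `#ff8800` → engrave (S260, F2409). Machine vertices: (261.9096,66.4532) → (261.4773,68.6266) → (260.2462,70.4691) → (258.4037,71.7002) → (256.2303,72.1325) → (254.0569,71.7002) → (252.2144,70.4691) → (250.9833,68.6266) → (250.5510,66.4532) → (250.9833,64.2798) → (252.2144,62.4373) → (254.0569,61.2062) → (256.2303,60.7739) → (258.4037,61.2062) → (260.2462,62.4373) → (261.4773,64.2798) → (261.9096,66.4532). Closed: final G1 returns to the first vertex.

**Shape 4** — `<path>` open polyline, stroke `#008000` → score (S640, F1652). Machine vertices: (10.4440,19.0455) → (57.0491,77.4863) → (261.7683,60.8332) → (51.0701,13.7394). Open path.

G21
G90
G0 X30.2930 Y67.4691
M3 S640
G1 X92.7815 Y67.4691 F1652
G1 X92.7815 Y46.9055 F1652
G1 X30.2930 Y46.9055 F1652
G1 X30.2930 Y67.4691 F1652
M5
G0 X67.0040 Y98.8873
M3 S260
G1 X70.9777 Y92.0666 F2409
G1 X68.1227 Y84.7072 F2409
G1 X60.5887 Y82.3509 F2409
G1 X54.0491 Y86.7720 F2409
G1 X53.4283 Y94.6413 F2409
G1 X59.1938 Y100.0332 F2409
G1 X67.0040 Y98.8873 F2409
M5
G0 X261.9096 Y66.4532
M3 S260
G1 X261.4773 Y68.6266 F2409
G1 X260.2462 Y70.4691 F2409
G1 X258.4037 Y71.7002 F2409
G1 X256.2303 Y72.1325 F2409
G1 X254.0569 Y71.7002 F2409
G1 X252.2144 Y70.4691 F2409
G1 X250.9833 Y68.6266 F2409
G1 X250.5510 Y66.4532 F2409
G1 X250.9833 Y64.2798 F2409
G1 X252.2144 Y62.4373 F2409
G1 X254.0569 Y61.2062 F2409
G1 X256.2303 Y60.7739 F2409
G1 X258.4037 Y61.2062 F2409
G1 X260.2462 Y62.4373 F2409
G1 X261.4773 Y64.2798 F2409
G1 X261.9096 Y66.4532 F2409
M5
G0 X10.4440 Y19.0455
M3 S640
G1 X57.0491 Y77.4863 F1652
G1 X261.7683 Y60.8332 F1652
G1 X51.0701 Y13.7394 F1652
M5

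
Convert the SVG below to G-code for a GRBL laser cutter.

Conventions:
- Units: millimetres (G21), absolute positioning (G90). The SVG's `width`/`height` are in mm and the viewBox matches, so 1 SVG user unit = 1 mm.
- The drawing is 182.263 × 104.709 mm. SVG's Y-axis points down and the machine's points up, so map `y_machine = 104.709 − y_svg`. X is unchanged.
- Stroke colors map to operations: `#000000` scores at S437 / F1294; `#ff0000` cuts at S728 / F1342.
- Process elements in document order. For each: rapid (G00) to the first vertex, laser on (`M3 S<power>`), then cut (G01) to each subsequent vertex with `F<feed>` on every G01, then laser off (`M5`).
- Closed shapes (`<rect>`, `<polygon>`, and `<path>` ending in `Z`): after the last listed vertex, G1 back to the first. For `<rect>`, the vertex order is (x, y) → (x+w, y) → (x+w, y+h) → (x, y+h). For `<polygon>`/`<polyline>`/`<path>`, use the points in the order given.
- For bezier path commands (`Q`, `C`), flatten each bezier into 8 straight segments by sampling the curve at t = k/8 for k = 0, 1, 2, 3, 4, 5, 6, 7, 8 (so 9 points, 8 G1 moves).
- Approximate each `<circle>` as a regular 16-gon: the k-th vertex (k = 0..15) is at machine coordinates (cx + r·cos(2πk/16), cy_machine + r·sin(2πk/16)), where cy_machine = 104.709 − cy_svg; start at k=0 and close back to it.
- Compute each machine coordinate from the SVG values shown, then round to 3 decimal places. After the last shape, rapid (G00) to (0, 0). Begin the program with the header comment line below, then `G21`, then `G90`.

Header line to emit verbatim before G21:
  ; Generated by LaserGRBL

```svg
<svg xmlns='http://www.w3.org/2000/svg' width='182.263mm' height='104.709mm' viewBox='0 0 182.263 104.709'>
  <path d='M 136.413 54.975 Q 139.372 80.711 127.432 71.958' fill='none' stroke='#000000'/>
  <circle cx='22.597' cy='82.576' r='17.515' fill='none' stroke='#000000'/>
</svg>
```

; Generated by LaserGRBL
G21
G90
G00 X136.413 Y49.734
M3 S437
G01 X136.920 Y43.839 F1294
G01 X136.961 Y39.022 F1294
G01 X136.537 Y35.282 F1294
G01 X135.647 Y32.620 F1294
G01 X134.292 Y31.036 F1294
G01 X132.471 Y30.530 F1294
G01 X130.184 Y31.102 F1294
G01 X127.432 Y32.751 F1294
M5
G00 X40.112 Y22.133
M3 S437
G01 X38.779 Y28.836 F1294
G01 X34.982 Y34.518 F1294
G01 X29.300 Y38.315 F1294
G01 X22.597 Y39.648 F1294
G01 X15.894 Y38.315 F1294
G01 X10.212 Y34.518 F1294
G01 X6.415 Y28.836 F1294
G01 X5.082 Y22.133 F1294
G01 X6.415 Y15.430 F1294
G01 X10.212 Y9.748 F1294
G01 X15.894 Y5.951 F1294
G01 X22.597 Y4.618 F1294
G01 X29.300 Y5.951 F1294
G01 X34.982 Y9.748 F1294
G01 X38.779 Y15.430 F1294
G01 X40.112 Y22.133 F1294
M5
G00 X0.000 Y0.000

1 u = 1 mm; y_m = 104.709 − y.

[1] `<path>` quadratic bezier, #000000→score S437 F1294: (136.413,49.734) → (136.920,43.839) → (136.961,39.022) → (136.537,35.282) → (135.647,32.620) → (134.292,31.036) → (132.471,30.530) → (130.184,31.102) → (127.432,32.751)

[2] `<circle>` circle, #000000→score S437 F1294: (40.112,22.133) → (38.779,28.836) → (34.982,34.518) → (29.300,38.315) → (22.597,39.648) → (15.894,38.315) → (10.212,34.518) → (6.415,28.836) → (5.082,22.133) → (6.415,15.430) → (10.212,9.748) → (15.894,5.951) → (22.597,4.618) → (29.300,5.951) → (34.982,9.748) → (38.779,15.430) → (40.112,22.133) (closed)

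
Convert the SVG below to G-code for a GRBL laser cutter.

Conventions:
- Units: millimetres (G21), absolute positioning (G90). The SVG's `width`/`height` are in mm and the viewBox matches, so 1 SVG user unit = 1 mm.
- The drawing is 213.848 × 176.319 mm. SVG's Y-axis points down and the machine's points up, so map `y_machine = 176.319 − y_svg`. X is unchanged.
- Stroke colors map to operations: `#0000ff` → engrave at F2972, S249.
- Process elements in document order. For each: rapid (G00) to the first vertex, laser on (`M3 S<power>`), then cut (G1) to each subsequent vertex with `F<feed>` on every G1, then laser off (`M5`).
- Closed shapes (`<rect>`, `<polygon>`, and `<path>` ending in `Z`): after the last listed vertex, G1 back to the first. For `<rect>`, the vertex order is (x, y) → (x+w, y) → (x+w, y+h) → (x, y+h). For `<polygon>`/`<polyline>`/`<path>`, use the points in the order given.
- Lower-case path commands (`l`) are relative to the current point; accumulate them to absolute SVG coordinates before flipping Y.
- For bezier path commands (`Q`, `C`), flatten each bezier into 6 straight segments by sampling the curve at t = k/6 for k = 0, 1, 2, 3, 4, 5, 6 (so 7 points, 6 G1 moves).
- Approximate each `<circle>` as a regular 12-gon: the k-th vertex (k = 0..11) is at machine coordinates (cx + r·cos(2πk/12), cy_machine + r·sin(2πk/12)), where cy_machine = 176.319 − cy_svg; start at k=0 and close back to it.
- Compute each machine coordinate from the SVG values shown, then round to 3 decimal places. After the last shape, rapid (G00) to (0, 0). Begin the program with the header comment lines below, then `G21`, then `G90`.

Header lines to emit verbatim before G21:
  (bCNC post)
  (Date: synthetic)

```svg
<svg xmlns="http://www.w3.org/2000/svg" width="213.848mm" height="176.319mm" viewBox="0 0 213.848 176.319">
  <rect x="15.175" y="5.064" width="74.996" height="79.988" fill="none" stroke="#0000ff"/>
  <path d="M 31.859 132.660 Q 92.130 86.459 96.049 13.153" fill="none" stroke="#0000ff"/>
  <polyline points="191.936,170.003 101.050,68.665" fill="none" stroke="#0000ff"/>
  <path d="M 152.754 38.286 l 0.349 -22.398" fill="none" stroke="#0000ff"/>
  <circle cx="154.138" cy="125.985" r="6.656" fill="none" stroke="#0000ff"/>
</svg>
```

(bCNC post)
(Date: synthetic)
G21
G90
G00 X15.175 Y171.255
M3 S249
G1 X90.171 Y171.255 F2972
G1 X90.171 Y91.267 F2972
G1 X15.175 Y91.267 F2972
G1 X15.175 Y171.255 F2972
M5
G00 X31.859 Y43.659
M3 S249
G1 X50.384 Y59.812 F2972
G1 X65.778 Y77.471 F2972
G1 X78.042 Y96.636 F2972
G1 X87.175 Y117.307 F2972
G1 X93.177 Y139.484 F2972
G1 X96.049 Y163.166 F2972
M5
G00 X191.936 Y6.316
M3 S249
G1 X101.050 Y107.654 F2972
M5
G00 X152.754 Y138.033
M3 S249
G1 X153.103 Y160.431 F2972
M5
G00 X160.794 Y50.334
M3 S249
G1 X159.902 Y53.662 F2972
G1 X157.466 Y56.098 F2972
G1 X154.138 Y56.990 F2972
G1 X150.810 Y56.098 F2972
G1 X148.374 Y53.662 F2972
G1 X147.482 Y50.334 F2972
G1 X148.374 Y47.006 F2972
G1 X150.810 Y44.570 F2972
G1 X154.138 Y43.678 F2972
G1 X157.466 Y44.570 F2972
G1 X159.902 Y47.006 F2972
G1 X160.794 Y50.334 F2972
M5
G00 X0.000 Y0.000

viewBox `0 0 213.848 176.319` with mm width/height → 1 unit = 1 mm. Flip: y_m = 176.319 − y_svg.

**Shape 1** — `<rect>` rectangle, stroke `#0000ff` → engrave (S249, F2972). Machine vertices: (15.175,171.255) → (90.171,171.255) → (90.171,91.267) → (15.175,91.267) → (15.175,171.255). Closed: final G1 returns to the first vertex.

**Shape 2** — `<path>` quadratic bezier, stroke `#0000ff` → engrave (S249, F2972). Control points (SVG): P0=(31.859,132.660), P1=(92.130,86.459), P2=(96.049,13.153); sampled at t=k/6. Machine vertices: (31.859,43.659) → (50.384,59.812) → (65.778,77.471) → (78.042,96.636) → (87.175,117.307) → (93.177,139.484) → (96.049,163.166). Open path.

**Shape 3** — `<polyline>` line segment, stroke `#0000ff` → engrave (S249, F2972). Machine vertices: (191.936,6.316) → (101.050,107.654). Open path.

**Shape 4** — `<path>` line segment, stroke `#0000ff` → engrave (S249, F2972). Machine vertices: (152.754,138.033) → (153.103,160.431). Open path.

**Shape 5** — `<circle>` circle, stroke `#0000ff` → engrave (S249, F2972). Machine vertices: (160.794,50.334) → (159.902,53.662) → (157.466,56.098) → (154.138,56.990) → (150.810,56.098) → (148.374,53.662) → (147.482,50.334) → (148.374,47.006) → (150.810,44.570) → (154.138,43.678) → (157.466,44.570) → (159.902,47.006) → (160.794,50.334). Closed: final G1 returns to the first vertex.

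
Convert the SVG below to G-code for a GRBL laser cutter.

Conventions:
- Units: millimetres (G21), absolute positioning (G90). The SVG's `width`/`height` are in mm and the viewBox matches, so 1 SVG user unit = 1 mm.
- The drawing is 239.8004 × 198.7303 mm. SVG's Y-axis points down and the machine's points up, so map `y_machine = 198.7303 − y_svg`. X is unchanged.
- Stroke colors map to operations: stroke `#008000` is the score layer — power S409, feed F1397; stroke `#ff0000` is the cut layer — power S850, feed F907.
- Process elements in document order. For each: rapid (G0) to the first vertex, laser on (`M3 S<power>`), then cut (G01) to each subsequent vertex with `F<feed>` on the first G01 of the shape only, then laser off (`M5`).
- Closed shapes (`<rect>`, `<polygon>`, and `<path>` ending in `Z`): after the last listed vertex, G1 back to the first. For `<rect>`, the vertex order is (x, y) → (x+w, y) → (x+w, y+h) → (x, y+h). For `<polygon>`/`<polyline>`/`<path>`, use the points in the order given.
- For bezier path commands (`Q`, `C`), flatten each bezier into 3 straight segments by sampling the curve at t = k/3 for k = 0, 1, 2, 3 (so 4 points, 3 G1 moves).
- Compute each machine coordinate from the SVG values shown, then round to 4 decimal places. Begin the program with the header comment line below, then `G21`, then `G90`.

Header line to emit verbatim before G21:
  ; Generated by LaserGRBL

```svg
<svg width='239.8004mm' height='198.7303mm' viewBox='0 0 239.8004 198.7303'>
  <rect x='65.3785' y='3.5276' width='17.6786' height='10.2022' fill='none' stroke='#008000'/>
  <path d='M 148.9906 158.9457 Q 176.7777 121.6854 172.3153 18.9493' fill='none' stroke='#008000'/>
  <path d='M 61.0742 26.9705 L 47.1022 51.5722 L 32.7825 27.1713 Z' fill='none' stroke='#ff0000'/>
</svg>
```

; Generated by LaserGRBL
G21
G90
G0 X65.3785 Y195.2027
M3 S409
G01 X83.0571 Y195.2027 F1397
G01 X83.0571 Y185.0005
G01 X65.3785 Y185.0005
G01 X65.3785 Y195.2027
M5
G0 X148.9906 Y39.7846
M3 S409
G01 X163.9321 Y71.8999 F1397
G01 X171.7070 Y118.5654
G01 X172.3153 Y179.7810
M5
G0 X61.0742 Y171.7598
M3 S850
G01 X47.1022 Y147.1581 F907
G01 X32.7825 Y171.5590
G01 X61.0742 Y171.7598
M5

1 u = 1 mm; y_m = 198.7303 − y.

[1] `<rect>` rectangle, #008000→score S409 F1397: (65.3785,195.2027) → (83.0571,195.2027) → (83.0571,185.0005) → (65.3785,185.0005) → (65.3785,195.2027) (closed)

[2] `<path>` quadratic bezier, #008000→score S409 F1397: (148.9906,39.7846) → (163.9321,71.8999) → (171.7070,118.5654) → (172.3153,179.7810)

[3] `<path>` regular polygon, #ff0000→cut S850 F907: (61.0742,171.7598) → (47.1022,147.1581) → (32.7825,171.5590) → (61.0742,171.7598) (closed)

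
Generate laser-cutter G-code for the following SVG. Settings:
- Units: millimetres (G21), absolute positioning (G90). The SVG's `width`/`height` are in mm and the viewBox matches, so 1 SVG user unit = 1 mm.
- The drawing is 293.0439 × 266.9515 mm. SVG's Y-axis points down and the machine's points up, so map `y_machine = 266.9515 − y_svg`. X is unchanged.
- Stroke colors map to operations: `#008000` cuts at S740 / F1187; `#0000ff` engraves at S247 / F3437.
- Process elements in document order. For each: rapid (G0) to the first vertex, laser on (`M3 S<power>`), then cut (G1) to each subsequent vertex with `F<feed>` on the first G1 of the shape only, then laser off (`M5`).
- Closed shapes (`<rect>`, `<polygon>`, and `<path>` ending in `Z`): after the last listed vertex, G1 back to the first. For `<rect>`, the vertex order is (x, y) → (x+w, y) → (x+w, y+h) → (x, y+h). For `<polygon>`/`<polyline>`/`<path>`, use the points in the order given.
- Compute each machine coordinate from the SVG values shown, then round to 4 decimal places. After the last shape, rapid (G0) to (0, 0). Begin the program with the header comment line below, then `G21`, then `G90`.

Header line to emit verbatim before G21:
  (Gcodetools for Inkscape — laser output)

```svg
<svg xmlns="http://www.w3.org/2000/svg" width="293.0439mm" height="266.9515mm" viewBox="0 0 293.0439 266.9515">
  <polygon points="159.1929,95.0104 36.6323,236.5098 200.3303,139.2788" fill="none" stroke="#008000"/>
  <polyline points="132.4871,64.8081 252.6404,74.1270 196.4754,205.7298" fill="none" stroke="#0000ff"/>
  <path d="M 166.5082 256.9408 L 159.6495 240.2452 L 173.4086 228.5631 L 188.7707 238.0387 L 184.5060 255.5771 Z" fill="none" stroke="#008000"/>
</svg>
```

viewBox `0 0 293.0439 266.9515` with mm width/height → 1 unit = 1 mm. Flip: y_m = 266.9515 − y_svg.

**Shape 1** — `<polygon>` closed polygon, stroke `#008000` → cut (S740, F1187). Machine vertices: (159.1929,171.9411) → (36.6323,30.4417) → (200.3303,127.6727) → (159.1929,171.9411). Closed: final G1 returns to the first vertex.

**Shape 2** — `<polyline>` open polyline, stroke `#0000ff` → engrave (S247, F3437). Machine vertices: (132.4871,202.1434) → (252.6404,192.8245) → (196.4754,61.2217). Open path.

**Shape 3** — `<path>` regular polygon, stroke `#008000` → cut (S740, F1187). Machine vertices: (166.5082,10.0107) → (159.6495,26.7063) → (173.4086,38.3884) → (188.7707,28.9128) → (184.5060,11.3744) → (166.5082,10.0107). Closed: final G1 returns to the first vertex.

(Gcodetools for Inkscape — laser output)
G21
G90
G0 X159.1929 Y171.9411
M3 S740
G1 X36.6323 Y30.4417 F1187
G1 X200.3303 Y127.6727
G1 X159.1929 Y171.9411
M5
G0 X132.4871 Y202.1434
M3 S247
G1 X252.6404 Y192.8245 F3437
G1 X196.4754 Y61.2217
M5
G0 X166.5082 Y10.0107
M3 S740
G1 X159.6495 Y26.7063 F1187
G1 X173.4086 Y38.3884
G1 X188.7707 Y28.9128
G1 X184.5060 Y11.3744
G1 X166.5082 Y10.0107
M5
G0 X0.0000 Y0.0000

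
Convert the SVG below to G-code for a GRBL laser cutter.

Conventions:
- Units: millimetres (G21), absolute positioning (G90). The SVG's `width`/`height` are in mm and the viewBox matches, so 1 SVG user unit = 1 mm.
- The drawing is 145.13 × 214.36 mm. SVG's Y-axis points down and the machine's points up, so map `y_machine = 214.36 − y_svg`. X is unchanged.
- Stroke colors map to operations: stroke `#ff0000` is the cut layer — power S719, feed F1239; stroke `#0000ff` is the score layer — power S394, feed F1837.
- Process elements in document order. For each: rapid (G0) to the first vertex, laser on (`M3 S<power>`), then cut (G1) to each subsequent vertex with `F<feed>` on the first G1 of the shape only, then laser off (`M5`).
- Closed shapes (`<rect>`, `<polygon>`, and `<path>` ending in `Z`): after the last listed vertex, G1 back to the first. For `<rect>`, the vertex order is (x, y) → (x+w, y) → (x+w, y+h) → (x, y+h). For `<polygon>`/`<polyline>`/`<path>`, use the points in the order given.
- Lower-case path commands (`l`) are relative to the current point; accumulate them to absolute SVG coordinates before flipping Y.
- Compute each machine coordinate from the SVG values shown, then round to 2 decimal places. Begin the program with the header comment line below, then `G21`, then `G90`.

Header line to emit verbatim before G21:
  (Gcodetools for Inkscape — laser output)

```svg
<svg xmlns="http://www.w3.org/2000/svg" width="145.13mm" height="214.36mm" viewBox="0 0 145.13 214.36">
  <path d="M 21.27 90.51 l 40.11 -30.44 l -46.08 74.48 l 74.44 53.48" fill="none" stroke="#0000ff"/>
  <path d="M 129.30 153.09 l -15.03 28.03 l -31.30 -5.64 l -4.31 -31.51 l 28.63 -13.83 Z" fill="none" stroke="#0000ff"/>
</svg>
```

(Gcodetools for Inkscape — laser output)
G21
G90
G0 X21.27 Y123.85
M3 S394
G1 X61.38 Y154.29 F1837
G1 X15.30 Y79.81
G1 X89.74 Y26.33
M5
G0 X129.30 Y61.27
M3 S394
G1 X114.27 Y33.24 F1837
G1 X82.97 Y38.88
G1 X78.66 Y70.39
G1 X107.29 Y84.22
G1 X129.30 Y61.27
M5

viewBox `0 0 145.13 214.36` with mm width/height → 1 unit = 1 mm. Flip: y_m = 214.36 − y_svg.

**Shape 1** — `<path>` open polyline, stroke `#0000ff` → score (S394, F1837). Machine vertices: (21.27,123.85) → (61.38,154.29) → (15.30,79.81) → (89.74,26.33). Open path.

**Shape 2** — `<path>` regular polygon, stroke `#0000ff` → score (S394, F1837). Machine vertices: (129.30,61.27) → (114.27,33.24) → (82.97,38.88) → (78.66,70.39) → (107.29,84.22) → (129.30,61.27). Closed: final G1 returns to the first vertex.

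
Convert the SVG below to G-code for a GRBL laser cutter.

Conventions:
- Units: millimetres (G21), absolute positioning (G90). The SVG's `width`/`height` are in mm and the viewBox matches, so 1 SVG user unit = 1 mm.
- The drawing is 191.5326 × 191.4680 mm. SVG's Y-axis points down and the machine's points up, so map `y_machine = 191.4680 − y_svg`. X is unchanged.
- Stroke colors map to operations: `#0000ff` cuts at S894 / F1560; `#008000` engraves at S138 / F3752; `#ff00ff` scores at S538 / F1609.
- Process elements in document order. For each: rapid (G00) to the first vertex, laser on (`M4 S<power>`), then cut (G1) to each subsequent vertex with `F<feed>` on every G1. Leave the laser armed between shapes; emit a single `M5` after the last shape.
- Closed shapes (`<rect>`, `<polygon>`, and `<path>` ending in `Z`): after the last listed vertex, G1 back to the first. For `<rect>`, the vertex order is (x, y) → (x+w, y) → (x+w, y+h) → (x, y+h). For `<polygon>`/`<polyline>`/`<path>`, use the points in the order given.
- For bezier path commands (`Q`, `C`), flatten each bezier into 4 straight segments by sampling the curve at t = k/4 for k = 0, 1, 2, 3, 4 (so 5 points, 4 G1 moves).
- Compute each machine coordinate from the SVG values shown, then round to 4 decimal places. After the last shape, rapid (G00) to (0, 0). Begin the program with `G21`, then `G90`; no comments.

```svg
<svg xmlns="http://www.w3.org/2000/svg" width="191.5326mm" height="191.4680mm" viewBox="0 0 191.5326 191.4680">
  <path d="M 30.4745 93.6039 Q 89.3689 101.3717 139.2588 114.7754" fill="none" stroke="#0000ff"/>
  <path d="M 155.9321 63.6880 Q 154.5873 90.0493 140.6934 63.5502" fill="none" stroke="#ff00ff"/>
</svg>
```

viewBox `0 0 191.5326 191.4680` with mm width/height → 1 unit = 1 mm. Flip: y_m = 191.4680 − y_svg.

**Shape 1** — `<path>` quadratic bezier, stroke `#0000ff` → cut (S894, F1560). Control points (SVG): P0=(30.4745,93.6039), P1=(89.3689,101.3717), P2=(139.2588,114.7754); sampled at t=k/4. Machine vertices: (30.4745,97.8641) → (59.3589,93.6280) → (87.1178,88.6873) → (113.7511,83.0422) → (139.2588,76.6926). Open path.

**Shape 2** — `<path>` quadratic bezier, stroke `#ff00ff` → score (S538, F1609). Control points (SVG): P0=(155.9321,63.6880), P1=(154.5873,90.0493), P2=(140.6934,63.5502); sampled at t=k/4. Machine vertices: (155.9321,127.7800) → (154.4754,117.9031) → (151.4500,114.6338) → (146.8560,117.9720) → (140.6934,127.9178). Open path.

G21
G90
G00 X30.4745 Y97.8641
M4 S894
G1 X59.3589 Y93.6280 F1560
G1 X87.1178 Y88.6873 F1560
G1 X113.7511 Y83.0422 F1560
G1 X139.2588 Y76.6926 F1560
G00 X155.9321 Y127.7800
M4 S538
G1 X154.4754 Y117.9031 F1609
G1 X151.4500 Y114.6338 F1609
G1 X146.8560 Y117.9720 F1609
G1 X140.6934 Y127.9178 F1609
M5
G00 X0.0000 Y0.0000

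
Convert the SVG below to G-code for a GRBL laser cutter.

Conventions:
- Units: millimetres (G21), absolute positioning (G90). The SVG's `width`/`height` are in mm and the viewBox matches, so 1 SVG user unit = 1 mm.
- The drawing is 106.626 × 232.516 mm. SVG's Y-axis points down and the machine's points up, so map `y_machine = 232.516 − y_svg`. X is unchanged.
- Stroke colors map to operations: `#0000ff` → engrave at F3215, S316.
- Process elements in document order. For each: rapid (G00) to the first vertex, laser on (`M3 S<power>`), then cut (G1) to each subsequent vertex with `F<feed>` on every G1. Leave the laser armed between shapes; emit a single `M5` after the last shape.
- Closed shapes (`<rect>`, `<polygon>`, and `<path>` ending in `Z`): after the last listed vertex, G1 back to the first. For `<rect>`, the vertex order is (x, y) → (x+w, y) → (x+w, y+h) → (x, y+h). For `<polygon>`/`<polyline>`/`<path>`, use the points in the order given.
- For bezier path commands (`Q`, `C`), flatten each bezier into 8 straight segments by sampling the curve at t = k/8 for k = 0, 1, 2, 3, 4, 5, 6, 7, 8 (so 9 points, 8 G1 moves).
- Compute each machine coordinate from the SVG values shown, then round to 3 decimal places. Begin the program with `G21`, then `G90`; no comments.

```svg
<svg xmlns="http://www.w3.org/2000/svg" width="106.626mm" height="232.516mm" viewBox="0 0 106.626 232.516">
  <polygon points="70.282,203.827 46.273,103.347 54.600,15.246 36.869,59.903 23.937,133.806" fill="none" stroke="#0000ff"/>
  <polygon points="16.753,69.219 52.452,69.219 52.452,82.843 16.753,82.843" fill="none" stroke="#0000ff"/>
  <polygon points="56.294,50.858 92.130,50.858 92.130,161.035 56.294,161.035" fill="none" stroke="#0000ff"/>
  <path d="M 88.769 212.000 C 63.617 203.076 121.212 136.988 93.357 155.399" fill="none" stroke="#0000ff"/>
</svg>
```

Since the viewBox matches the mm dimensions, user units are millimetres directly. The only transform is the Y-flip y_m = 232.516 − y_svg.

Shape 1 is a closed polygon drawn with `<polygon>`. Its stroke #0000ff means engrave at S316, F3215. After flipping Y the toolpath is (70.282,28.689) → (46.273,129.169) → (54.600,217.270) → (36.869,172.613) → (23.937,98.710) → (70.282,28.689), returning to the start.

Shape 2 is a rectangle drawn with `<polygon>`. Its stroke #0000ff means engrave at S316, F3215. After flipping Y the toolpath is (16.753,163.297) → (52.452,163.297) → (52.452,149.673) → (16.753,149.673) → (16.753,163.297), returning to the start.

Shape 3 is a rectangle drawn with `<polygon>`. Its stroke #0000ff means engrave at S316, F3215. After flipping Y the toolpath is (56.294,181.658) → (92.130,181.658) → (92.130,71.481) → (56.294,71.481) → (56.294,181.658), returning to the start.

Shape 4 is a cubic bezier drawn with `<path>`. Its stroke #0000ff means engrave at S316, F3215. After flipping Y the toolpath is (88.769,20.516) → (82.887,26.265) → (82.792,35.714) → (86.512,47.201) → (92.077,59.067) → (97.514,69.652) → (100.854,77.295) → (100.126,80.337) → (93.357,77.117).

G21
G90
G00 X70.282 Y28.689
M3 S316
G1 X46.273 Y129.169 F3215
G1 X54.600 Y217.270 F3215
G1 X36.869 Y172.613 F3215
G1 X23.937 Y98.710 F3215
G1 X70.282 Y28.689 F3215
G00 X16.753 Y163.297
M3 S316
G1 X52.452 Y163.297 F3215
G1 X52.452 Y149.673 F3215
G1 X16.753 Y149.673 F3215
G1 X16.753 Y163.297 F3215
G00 X56.294 Y181.658
M3 S316
G1 X92.130 Y181.658 F3215
G1 X92.130 Y71.481 F3215
G1 X56.294 Y71.481 F3215
G1 X56.294 Y181.658 F3215
G00 X88.769 Y20.516
M3 S316
G1 X82.887 Y26.265 F3215
G1 X82.792 Y35.714 F3215
G1 X86.512 Y47.201 F3215
G1 X92.077 Y59.067 F3215
G1 X97.514 Y69.652 F3215
G1 X100.854 Y77.295 F3215
G1 X100.126 Y80.337 F3215
G1 X93.357 Y77.117 F3215
M5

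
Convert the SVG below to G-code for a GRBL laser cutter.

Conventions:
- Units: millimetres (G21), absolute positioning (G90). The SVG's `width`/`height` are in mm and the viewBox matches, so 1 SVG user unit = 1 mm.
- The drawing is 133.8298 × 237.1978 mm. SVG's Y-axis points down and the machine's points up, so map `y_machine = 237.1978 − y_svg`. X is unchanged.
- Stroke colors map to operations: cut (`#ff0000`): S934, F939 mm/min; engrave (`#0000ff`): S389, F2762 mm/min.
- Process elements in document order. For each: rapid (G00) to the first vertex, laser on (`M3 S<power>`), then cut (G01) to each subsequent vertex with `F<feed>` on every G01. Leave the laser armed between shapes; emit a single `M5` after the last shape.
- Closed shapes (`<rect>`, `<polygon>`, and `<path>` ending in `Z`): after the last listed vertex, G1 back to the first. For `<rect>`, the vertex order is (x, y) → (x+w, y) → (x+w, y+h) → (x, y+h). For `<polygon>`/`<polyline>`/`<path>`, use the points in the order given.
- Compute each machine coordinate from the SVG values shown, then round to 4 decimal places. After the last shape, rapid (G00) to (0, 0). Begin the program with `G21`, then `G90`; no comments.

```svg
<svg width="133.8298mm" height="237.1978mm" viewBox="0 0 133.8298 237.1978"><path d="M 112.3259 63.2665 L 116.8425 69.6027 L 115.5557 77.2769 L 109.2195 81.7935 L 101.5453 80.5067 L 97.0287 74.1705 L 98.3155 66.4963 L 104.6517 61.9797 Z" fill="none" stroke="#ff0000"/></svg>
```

viewBox `0 0 133.8298 237.1978` with mm width/height → 1 unit = 1 mm. Flip: y_m = 237.1978 − y_svg.

**Shape 1** — `<path>` regular polygon, stroke `#ff0000` → cut (S934, F939). Machine vertices: (112.3259,173.9313) → (116.8425,167.5951) → (115.5557,159.9209) → (109.2195,155.4043) → (101.5453,156.6911) → (97.0287,163.0273) → (98.3155,170.7015) → (104.6517,175.2181) → (112.3259,173.9313). Closed: final G1 returns to the first vertex.

G21
G90
G00 X112.3259 Y173.9313
M3 S934
G01 X116.8425 Y167.5951 F939
G01 X115.5557 Y159.9209 F939
G01 X109.2195 Y155.4043 F939
G01 X101.5453 Y156.6911 F939
G01 X97.0287 Y163.0273 F939
G01 X98.3155 Y170.7015 F939
G01 X104.6517 Y175.2181 F939
G01 X112.3259 Y173.9313 F939
M5
G00 X0.0000 Y0.0000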